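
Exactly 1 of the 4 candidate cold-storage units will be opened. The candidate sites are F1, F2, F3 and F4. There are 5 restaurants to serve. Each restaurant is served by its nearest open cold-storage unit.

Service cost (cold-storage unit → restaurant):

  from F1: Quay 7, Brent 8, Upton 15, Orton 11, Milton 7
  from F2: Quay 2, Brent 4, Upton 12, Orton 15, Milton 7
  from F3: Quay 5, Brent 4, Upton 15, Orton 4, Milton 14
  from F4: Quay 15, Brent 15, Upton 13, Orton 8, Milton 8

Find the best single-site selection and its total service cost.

Choose F2 only; total service cost 40.

With exactly 1 open, each restaurant uses its cheapest among the chosen.
{F2}: Quay→F2 2, Brent→F2 4, Upton→F2 12, Orton→F2 15, Milton→F2 7. Service cost 40.
{F3}: service cost 42
{F1}: service cost 48
Among all 4 size-1 choices, {F2} is lowest.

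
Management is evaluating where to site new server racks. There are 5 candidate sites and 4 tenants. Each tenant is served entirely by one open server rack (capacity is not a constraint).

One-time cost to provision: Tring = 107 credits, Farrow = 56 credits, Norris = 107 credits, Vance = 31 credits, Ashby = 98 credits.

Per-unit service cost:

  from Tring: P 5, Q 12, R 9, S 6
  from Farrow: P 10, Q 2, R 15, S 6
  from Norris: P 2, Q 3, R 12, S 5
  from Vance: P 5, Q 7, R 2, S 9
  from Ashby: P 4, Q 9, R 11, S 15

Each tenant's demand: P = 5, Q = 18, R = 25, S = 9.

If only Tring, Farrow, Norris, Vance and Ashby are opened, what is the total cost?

Total cost: 540

Each tenant is assigned to its cheapest site among the open ones.
{Tring, Farrow, Norris, Vance, Ashby}: P→Norris 2·5=10, Q→Farrow 2·18=36, R→Vance 2·25=50, S→Norris 5·9=45. Service 141; fixed 399; total 540.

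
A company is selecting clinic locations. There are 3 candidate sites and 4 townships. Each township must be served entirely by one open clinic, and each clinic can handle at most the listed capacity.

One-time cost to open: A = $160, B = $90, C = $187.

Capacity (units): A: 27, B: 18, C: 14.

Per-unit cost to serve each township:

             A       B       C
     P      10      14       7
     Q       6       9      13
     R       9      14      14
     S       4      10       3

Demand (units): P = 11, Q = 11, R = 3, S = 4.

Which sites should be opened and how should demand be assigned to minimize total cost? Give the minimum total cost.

Open {A, B}: P→A 10·11=110, Q→A 6·11=66, R→B 14·3=42, S→A 4·4=16.
Loads: A carries 26/27, B carries 3/18. Service 234; fixed 250; total 484.
Next best feasible plan costs 493.

Minimum total cost: 484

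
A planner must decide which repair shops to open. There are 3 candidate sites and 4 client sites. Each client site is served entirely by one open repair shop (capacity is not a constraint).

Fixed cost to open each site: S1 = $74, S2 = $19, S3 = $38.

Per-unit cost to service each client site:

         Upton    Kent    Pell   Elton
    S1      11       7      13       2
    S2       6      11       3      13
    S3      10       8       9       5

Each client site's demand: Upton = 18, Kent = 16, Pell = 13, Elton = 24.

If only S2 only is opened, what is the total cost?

Each client site is assigned to its cheapest site among the open ones.
{S2}: Upton→S2 6·18=108, Kent→S2 11·16=176, Pell→S2 3·13=39, Elton→S2 13·24=312. Service 635; fixed 19; total 654.

Total cost: 654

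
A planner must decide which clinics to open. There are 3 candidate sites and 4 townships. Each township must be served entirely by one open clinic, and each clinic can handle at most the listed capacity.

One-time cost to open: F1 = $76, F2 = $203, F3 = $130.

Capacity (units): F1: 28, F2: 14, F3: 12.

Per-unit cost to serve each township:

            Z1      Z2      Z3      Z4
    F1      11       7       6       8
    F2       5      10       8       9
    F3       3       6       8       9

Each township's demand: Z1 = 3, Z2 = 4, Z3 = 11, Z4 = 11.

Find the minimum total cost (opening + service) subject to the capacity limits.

Minimum total cost: 393

Open {F1, F3}: Z1→F3 3·3=9, Z2→F3 6·4=24, Z3→F1 6·11=66, Z4→F1 8·11=88.
Loads: F1 carries 22/28, F3 carries 7/12. Service 187; fixed 206; total 393.
Next best feasible plan costs 397.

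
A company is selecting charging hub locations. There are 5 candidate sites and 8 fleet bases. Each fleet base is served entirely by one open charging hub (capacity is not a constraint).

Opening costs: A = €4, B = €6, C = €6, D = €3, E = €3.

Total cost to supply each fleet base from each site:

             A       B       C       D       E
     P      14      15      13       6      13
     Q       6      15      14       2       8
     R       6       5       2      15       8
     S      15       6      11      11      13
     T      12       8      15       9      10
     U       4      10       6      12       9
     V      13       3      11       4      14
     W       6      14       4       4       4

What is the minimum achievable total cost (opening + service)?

Minimum total cost: 51

For any fixed open set, each fleet base goes to its cheapest open site; total = fixed + service.
{A, B, D}: P→D 6, Q→D 2, R→B 5, S→B 6, T→B 8, U→A 4, V→B 3, W→D 4. Service 38; fixed 13; total 51.
{B, C, D}: service 37 + fixed 15 = 52
{A, D}: service 46 + fixed 7 = 53
{A, B, C, D, E}: service 35 + fixed 22 = 57
No other subset beats 51.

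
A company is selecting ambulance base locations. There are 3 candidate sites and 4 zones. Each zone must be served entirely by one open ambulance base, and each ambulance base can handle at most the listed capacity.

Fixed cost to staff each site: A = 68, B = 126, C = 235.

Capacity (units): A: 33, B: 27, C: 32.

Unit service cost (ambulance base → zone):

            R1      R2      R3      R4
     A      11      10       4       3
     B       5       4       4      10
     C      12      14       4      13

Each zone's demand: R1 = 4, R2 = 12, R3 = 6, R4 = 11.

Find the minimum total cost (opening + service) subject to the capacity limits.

Minimum total cost: 289

Open {A}: R1→A 11·4=44, R2→A 10·12=120, R3→A 4·6=24, R4→A 3·11=33.
Loads: A carries 33/33. Service 221; fixed 68; total 289.
Next best feasible plan costs 319.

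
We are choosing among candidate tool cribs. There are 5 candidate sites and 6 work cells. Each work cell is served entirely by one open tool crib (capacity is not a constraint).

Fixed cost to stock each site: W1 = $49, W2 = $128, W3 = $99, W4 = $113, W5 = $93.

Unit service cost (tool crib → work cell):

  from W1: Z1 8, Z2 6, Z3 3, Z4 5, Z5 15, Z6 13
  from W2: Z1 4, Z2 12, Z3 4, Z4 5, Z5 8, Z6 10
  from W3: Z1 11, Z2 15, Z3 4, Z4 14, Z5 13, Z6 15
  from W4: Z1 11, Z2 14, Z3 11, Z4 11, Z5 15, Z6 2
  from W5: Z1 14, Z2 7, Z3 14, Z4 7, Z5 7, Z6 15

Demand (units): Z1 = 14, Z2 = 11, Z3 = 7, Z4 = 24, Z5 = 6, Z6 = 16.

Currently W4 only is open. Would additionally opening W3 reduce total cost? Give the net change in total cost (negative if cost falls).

Current service cost with {W4}: 771.
Adding W3: each work cell re-picks its cheapest; new service cost 710, saving 61.
Extra fixed cost: 99. Net change = 99 − 61 = 38.
(Totals: 884 → 922.)

No — net change +38 (cost rises by 38).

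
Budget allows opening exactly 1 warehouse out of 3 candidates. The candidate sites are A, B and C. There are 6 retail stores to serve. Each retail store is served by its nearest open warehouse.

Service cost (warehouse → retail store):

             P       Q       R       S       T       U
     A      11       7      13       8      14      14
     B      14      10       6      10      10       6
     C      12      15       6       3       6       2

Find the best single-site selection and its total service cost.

Choose C only; total service cost 44.

With exactly 1 open, each retail store uses its cheapest among the chosen.
{C}: P→C 12, Q→C 15, R→C 6, S→C 3, T→C 6, U→C 2. Service cost 44.
{B}: service cost 56
{A}: service cost 67
Among all 3 size-1 choices, {C} is lowest.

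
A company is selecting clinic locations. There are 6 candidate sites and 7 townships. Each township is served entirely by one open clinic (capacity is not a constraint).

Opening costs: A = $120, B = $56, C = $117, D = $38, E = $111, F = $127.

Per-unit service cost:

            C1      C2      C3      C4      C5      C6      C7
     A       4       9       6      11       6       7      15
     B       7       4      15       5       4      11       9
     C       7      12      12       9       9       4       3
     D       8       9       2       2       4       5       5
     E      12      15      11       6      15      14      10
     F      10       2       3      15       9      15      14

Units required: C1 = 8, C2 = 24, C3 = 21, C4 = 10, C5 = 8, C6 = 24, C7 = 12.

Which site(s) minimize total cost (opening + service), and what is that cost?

Open B and D; minimum total cost 520.

For any fixed open set, each township goes to its cheapest open site; total = fixed + service.
{B, D}: C1→B 7·8=56, C2→B 4·24=96, C3→D 2·21=42, C4→D 2·10=20, C5→B 4·8=32, C6→D 5·24=120, C7→D 5·12=60. Service 426; fixed 94; total 520.
{D, F}: service 386 + fixed 165 = 551
{B, C, D}: service 378 + fixed 211 = 589
{A, B, C, D, E, F}: service 306 + fixed 569 = 875
No other subset beats 520.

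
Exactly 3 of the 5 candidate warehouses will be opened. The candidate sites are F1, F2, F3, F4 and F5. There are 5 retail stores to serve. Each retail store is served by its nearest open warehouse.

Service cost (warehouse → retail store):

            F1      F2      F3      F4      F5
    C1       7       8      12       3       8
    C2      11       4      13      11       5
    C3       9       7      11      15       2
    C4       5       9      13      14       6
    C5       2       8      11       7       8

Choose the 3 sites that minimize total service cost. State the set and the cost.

With exactly 3 open, each retail store uses its cheapest among the chosen.
{F1, F4, F5}: C1→F4 3, C2→F5 5, C3→F5 2, C4→F1 5, C5→F1 2. Service cost 17.
{F1, F2, F5}: service cost 20
{F1, F2, F4}: service cost 21
Among all 10 size-3 choices, {F1, F4, F5} is lowest.

Choose F1, F4 and F5; total service cost 17.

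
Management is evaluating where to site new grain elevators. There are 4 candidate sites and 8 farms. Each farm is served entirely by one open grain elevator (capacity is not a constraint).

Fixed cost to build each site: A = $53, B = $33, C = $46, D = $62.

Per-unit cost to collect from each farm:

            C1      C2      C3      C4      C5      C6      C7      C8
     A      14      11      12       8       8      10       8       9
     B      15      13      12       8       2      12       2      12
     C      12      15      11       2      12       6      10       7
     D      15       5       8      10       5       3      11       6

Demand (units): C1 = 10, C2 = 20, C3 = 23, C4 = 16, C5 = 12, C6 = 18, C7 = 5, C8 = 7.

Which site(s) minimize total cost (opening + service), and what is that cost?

Open B, C and D; minimum total cost 707.

For any fixed open set, each farm goes to its cheapest open site; total = fixed + service.
{B, C, D}: C1→C 12·10=120, C2→D 5·20=100, C3→D 8·23=184, C4→C 2·16=32, C5→B 2·12=24, C6→D 3·18=54, C7→B 2·5=10, C8→D 6·7=42. Service 566; fixed 141; total 707.
{C, D}: service 642 + fixed 108 = 750
{A, B, C, D}: service 566 + fixed 194 = 760
{B}: C1→B 15·10=150, C2→B 13·20=260, C3→B 12·23=276, C4→B 8·16=128, C5→B 2·12=24, C6→B 12·18=216, C7→B 2·5=10, C8→B 12·7=84. Service 1148; fixed 33; total 1181.
(All 15 nonempty subsets were checked; B, C and D is lowest.)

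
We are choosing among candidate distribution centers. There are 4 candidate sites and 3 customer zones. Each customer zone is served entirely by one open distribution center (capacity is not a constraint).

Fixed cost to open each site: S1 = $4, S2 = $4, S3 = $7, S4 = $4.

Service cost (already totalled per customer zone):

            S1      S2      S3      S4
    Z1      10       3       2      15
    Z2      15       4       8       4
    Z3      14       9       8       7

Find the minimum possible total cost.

For any fixed open set, each customer zone goes to its cheapest open site; total = fixed + service.
{S2}: Z1→S2 3, Z2→S2 4, Z3→S2 9. Service 16; fixed 4; total 20.
{S2, S4}: service 14 + fixed 8 = 22
{S1, S2}: service 16 + fixed 8 = 24
{S1, S2, S3, S4}: service 13 + fixed 19 = 32
(All 15 nonempty subsets were checked; S2 only is lowest.)

Minimum total cost: 20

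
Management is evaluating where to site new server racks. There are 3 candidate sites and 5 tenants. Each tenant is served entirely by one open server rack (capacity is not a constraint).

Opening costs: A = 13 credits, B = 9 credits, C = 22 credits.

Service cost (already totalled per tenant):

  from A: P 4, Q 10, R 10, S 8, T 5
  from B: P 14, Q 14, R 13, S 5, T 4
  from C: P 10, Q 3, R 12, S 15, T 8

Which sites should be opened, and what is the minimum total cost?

Open A only; minimum total cost 50.

For any fixed open set, each tenant goes to its cheapest open site; total = fixed + service.
{A}: P→A 4, Q→A 10, R→A 10, S→A 8, T→A 5. Service 37; fixed 13; total 50.
{A, B}: service 33 + fixed 22 = 55
{B}: P→B 14, Q→B 14, R→B 13, S→B 5, T→B 4. Service 50; fixed 9; total 59.
{A, B, C}: service 26 + fixed 44 = 70
No other subset beats 50.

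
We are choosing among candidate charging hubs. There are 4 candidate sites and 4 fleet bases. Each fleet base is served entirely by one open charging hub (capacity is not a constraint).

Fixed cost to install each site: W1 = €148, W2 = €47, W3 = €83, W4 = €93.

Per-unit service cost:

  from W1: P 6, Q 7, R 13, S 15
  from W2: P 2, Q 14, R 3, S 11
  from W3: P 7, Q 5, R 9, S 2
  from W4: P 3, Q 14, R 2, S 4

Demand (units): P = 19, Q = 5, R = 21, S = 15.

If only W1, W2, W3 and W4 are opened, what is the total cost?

Total cost: 506

Each fleet base is assigned to its cheapest site among the open ones.
{W1, W2, W3, W4}: P→W2 2·19=38, Q→W3 5·5=25, R→W4 2·21=42, S→W3 2·15=30. Service 135; fixed 371; total 506.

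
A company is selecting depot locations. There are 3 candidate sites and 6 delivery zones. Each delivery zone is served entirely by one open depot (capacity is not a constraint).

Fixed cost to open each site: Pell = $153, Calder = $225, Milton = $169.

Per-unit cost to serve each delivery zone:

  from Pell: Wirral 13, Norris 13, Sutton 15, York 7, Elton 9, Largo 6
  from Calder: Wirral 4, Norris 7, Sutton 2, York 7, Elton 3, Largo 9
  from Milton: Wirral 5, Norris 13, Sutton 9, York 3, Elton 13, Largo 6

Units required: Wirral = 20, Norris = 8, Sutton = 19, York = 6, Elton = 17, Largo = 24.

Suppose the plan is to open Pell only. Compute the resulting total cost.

Total cost: 1141

Each delivery zone is assigned to its cheapest site among the open ones.
{Pell}: Wirral→Pell 13·20=260, Norris→Pell 13·8=104, Sutton→Pell 15·19=285, York→Pell 7·6=42, Elton→Pell 9·17=153, Largo→Pell 6·24=144. Service 988; fixed 153; total 1141.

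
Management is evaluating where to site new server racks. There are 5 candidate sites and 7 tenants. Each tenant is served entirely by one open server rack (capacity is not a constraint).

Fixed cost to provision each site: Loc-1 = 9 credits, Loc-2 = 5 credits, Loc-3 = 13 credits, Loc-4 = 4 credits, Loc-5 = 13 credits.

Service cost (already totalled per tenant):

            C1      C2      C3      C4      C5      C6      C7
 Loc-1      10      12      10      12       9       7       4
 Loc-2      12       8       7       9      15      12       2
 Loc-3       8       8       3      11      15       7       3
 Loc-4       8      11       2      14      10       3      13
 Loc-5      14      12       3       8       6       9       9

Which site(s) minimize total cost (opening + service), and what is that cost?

For any fixed open set, each tenant goes to its cheapest open site; total = fixed + service.
{Loc-2, Loc-4}: C1→Loc-4 8, C2→Loc-2 8, C3→Loc-4 2, C4→Loc-2 9, C5→Loc-4 10, C6→Loc-4 3, C7→Loc-2 2. Service 42; fixed 9; total 51.
{Loc-1, Loc-2, Loc-4}: C1→Loc-4 8, C2→Loc-2 8, C3→Loc-4 2, C4→Loc-2 9, C5→Loc-1 9, C6→Loc-4 3, C7→Loc-2 2. Service 41; fixed 18; total 59.
{Loc-2, Loc-4, Loc-5}: C1→Loc-4 8, C2→Loc-2 8, C3→Loc-4 2, C4→Loc-5 8, C5→Loc-5 6, C6→Loc-4 3, C7→Loc-2 2. Service 37; fixed 22; total 59.
{Loc-1, Loc-2, Loc-3, Loc-4, Loc-5}: C1→Loc-3 8, C2→Loc-2 8, C3→Loc-4 2, C4→Loc-5 8, C5→Loc-5 6, C6→Loc-4 3, C7→Loc-2 2. Service 37; fixed 44; total 81.
No other subset beats 51.

Open Loc-2 and Loc-4; minimum total cost 51.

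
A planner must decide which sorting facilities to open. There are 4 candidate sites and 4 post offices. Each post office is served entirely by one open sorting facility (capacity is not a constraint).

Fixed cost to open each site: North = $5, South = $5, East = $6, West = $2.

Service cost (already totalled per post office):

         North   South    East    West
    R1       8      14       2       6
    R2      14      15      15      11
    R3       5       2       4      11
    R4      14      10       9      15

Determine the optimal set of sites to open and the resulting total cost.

For any fixed open set, each post office goes to its cheapest open site; total = fixed + service.
{East, West}: R1→East 2, R2→West 11, R3→East 4, R4→East 9. Service 26; fixed 8; total 34.
{South, West}: service 29 + fixed 7 = 36
{East}: R1→East 2, R2→East 15, R3→East 4, R4→East 9. Service 30; fixed 6; total 36.
{North, South, East, West}: service 24 + fixed 18 = 42
(All 15 nonempty subsets were checked; East and West is lowest.)

Open East and West; minimum total cost 34.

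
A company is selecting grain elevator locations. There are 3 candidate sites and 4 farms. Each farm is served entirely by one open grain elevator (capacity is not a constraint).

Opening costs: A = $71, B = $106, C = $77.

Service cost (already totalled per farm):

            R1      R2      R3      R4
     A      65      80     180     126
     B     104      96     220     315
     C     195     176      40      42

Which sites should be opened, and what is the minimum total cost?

Open A and C; minimum total cost 375.

For any fixed open set, each farm goes to its cheapest open site; total = fixed + service.
{A, C}: R1→A 65, R2→A 80, R3→C 40, R4→C 42. Service 227; fixed 148; total 375.
{B, C}: service 282 + fixed 183 = 465
{A, B, C}: R1→A 65, R2→A 80, R3→C 40, R4→C 42. Service 227; fixed 254; total 481.
{A}: service 451 + fixed 71 = 522
(All 7 nonempty subsets were checked; A and C is lowest.)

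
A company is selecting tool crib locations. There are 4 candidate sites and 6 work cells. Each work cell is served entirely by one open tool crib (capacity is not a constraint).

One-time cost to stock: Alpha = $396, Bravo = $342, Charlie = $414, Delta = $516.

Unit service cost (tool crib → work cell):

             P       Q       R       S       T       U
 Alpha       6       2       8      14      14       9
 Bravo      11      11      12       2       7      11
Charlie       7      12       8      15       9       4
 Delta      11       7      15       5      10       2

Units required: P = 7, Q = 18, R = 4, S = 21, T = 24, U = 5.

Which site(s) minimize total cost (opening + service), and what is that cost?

Open Bravo only; minimum total cost 930.

For any fixed open set, each work cell goes to its cheapest open site; total = fixed + service.
{Bravo}: P→Bravo 11·7=77, Q→Bravo 11·18=198, R→Bravo 12·4=48, S→Bravo 2·21=42, T→Bravo 7·24=168, U→Bravo 11·5=55. Service 588; fixed 342; total 930.
{Alpha, Bravo}: P→Alpha 6·7=42, Q→Alpha 2·18=36, R→Alpha 8·4=32, S→Bravo 2·21=42, T→Bravo 7·24=168, U→Alpha 9·5=45. Service 365; fixed 738; total 1103.
{Delta}: service 618 + fixed 516 = 1134
{Alpha, Bravo, Charlie, Delta}: P→Alpha 6·7=42, Q→Alpha 2·18=36, R→Alpha 8·4=32, S→Bravo 2·21=42, T→Bravo 7·24=168, U→Delta 2·5=10. Service 330; fixed 1668; total 1998.
No other subset beats 930.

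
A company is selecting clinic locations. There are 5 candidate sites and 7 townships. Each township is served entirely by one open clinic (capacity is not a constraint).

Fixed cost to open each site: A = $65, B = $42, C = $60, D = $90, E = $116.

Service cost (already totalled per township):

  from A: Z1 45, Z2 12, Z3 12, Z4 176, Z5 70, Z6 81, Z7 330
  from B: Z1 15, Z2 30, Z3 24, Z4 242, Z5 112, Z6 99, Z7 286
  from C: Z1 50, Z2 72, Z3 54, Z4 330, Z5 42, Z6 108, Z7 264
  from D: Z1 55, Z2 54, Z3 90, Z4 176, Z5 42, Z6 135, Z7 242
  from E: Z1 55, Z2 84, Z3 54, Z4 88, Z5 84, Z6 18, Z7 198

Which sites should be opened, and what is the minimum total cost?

Open B and E; minimum total cost 615.

For any fixed open set, each township goes to its cheapest open site; total = fixed + service.
{B, E}: Z1→B 15, Z2→B 30, Z3→B 24, Z4→E 88, Z5→E 84, Z6→E 18, Z7→E 198. Service 457; fixed 158; total 615.
{A, E}: service 443 + fixed 181 = 624
{B, C, E}: service 415 + fixed 218 = 633
{A, B, C, D, E}: service 385 + fixed 373 = 758
No other subset beats 615.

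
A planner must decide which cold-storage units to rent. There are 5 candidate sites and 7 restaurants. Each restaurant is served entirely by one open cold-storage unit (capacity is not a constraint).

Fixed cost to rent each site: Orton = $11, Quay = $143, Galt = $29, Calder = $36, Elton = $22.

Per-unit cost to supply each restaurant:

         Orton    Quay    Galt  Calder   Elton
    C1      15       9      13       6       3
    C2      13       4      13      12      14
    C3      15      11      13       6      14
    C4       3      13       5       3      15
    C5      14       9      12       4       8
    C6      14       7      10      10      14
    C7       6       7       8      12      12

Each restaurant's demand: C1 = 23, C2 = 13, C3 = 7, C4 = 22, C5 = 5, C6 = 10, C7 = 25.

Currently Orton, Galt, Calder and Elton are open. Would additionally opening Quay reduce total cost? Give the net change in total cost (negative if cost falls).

Current service cost with {Orton, Galt, Calder, Elton}: 603.
Adding Quay: each restaurant re-picks its cheapest; new service cost 469, saving 134.
Extra fixed cost: 143. Net change = 143 − 134 = 9.
(Totals: 701 → 710.)

No — net change +9 (cost rises by 9).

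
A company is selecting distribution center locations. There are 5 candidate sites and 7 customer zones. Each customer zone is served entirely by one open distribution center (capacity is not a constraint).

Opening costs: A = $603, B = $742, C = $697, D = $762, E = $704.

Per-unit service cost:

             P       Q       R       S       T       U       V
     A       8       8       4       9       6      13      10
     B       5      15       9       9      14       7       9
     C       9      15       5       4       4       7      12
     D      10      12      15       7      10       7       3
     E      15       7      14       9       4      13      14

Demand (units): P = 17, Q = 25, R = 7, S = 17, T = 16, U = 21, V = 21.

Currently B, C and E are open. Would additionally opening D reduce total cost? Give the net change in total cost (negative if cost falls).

Current service cost with {B, C, E}: 763.
Adding D: each customer zone re-picks its cheapest; new service cost 637, saving 126.
Extra fixed cost: 762. Net change = 762 − 126 = 636.
(Totals: 2906 → 3542.)

No — net change +636 (cost rises by 636).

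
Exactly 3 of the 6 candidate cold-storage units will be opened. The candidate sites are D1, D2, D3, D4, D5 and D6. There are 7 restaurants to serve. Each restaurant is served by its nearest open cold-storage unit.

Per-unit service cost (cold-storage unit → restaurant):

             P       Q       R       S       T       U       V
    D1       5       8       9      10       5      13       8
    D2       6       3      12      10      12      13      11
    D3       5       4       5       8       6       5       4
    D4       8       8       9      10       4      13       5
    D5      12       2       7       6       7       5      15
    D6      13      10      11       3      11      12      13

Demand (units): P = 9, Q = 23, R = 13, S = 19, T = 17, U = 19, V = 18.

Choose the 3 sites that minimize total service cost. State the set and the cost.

Choose D3, D5 and D6; total service cost 482.

With exactly 3 open, each restaurant uses its cheapest among the chosen.
{D3, D5, D6}: P→D3 5·9=45, Q→D5 2·23=46, R→D3 5·13=65, S→D6 3·19=57, T→D3 6·17=102, U→D3 5·19=95, V→D3 4·18=72. Service cost 482.
{D3, D4, D6}: service cost 494
{D2, D3, D6}: service cost 505
Among all 20 size-3 choices, {D3, D5, D6} is lowest.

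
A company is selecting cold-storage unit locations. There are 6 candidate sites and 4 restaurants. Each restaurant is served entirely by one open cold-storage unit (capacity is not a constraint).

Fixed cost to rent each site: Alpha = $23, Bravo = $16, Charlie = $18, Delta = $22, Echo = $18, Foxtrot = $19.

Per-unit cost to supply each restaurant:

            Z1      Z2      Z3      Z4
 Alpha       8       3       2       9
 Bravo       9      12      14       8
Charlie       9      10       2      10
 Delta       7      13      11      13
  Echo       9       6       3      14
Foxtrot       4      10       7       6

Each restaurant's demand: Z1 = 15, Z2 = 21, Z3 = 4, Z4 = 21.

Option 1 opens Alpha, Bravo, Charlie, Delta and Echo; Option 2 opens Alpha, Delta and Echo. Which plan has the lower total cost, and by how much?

Option 2 is cheaper by 13.

Option 1: {Alpha, Bravo, Charlie, Delta, Echo}: Z1→Delta 7·15=105, Z2→Alpha 3·21=63, Z3→Alpha 2·4=8, Z4→Bravo 8·21=168. Service 344; fixed 97; total 441.
Option 2: {Alpha, Delta, Echo}: Z1→Delta 7·15=105, Z2→Alpha 3·21=63, Z3→Alpha 2·4=8, Z4→Alpha 9·21=189. Service 365; fixed 63; total 428.
Difference: |441 − 428| = 13.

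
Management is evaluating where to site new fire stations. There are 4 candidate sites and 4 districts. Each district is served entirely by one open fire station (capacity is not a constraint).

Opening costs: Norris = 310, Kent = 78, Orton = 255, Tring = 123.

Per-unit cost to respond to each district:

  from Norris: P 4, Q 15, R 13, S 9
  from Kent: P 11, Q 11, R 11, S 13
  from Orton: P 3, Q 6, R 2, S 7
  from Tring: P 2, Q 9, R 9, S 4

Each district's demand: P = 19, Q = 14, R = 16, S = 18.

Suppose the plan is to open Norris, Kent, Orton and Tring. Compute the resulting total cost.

Total cost: 992

Each district is assigned to its cheapest site among the open ones.
{Norris, Kent, Orton, Tring}: P→Tring 2·19=38, Q→Orton 6·14=84, R→Orton 2·16=32, S→Tring 4·18=72. Service 226; fixed 766; total 992.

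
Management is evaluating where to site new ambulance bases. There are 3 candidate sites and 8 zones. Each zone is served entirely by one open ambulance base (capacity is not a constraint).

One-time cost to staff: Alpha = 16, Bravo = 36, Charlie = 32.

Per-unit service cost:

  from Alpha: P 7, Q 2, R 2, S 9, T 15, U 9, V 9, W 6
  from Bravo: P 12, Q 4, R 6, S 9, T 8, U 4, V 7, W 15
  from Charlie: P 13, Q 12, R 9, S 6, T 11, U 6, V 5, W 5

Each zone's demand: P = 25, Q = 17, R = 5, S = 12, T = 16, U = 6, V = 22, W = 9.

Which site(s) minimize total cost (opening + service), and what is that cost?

For any fixed open set, each zone goes to its cheapest open site; total = fixed + service.
{Alpha, Bravo, Charlie}: P→Alpha 7·25=175, Q→Alpha 2·17=34, R→Alpha 2·5=10, S→Charlie 6·12=72, T→Bravo 8·16=128, U→Bravo 4·6=24, V→Charlie 5·22=110, W→Charlie 5·9=45. Service 598; fixed 84; total 682.
{Alpha, Charlie}: P→Alpha 7·25=175, Q→Alpha 2·17=34, R→Alpha 2·5=10, S→Charlie 6·12=72, T→Charlie 11·16=176, U→Charlie 6·6=36, V→Charlie 5·22=110, W→Charlie 5·9=45. Service 658; fixed 48; total 706.
{Alpha, Bravo}: service 687 + fixed 52 = 739
{Alpha}: P→Alpha 7·25=175, Q→Alpha 2·17=34, R→Alpha 2·5=10, S→Alpha 9·12=108, T→Alpha 15·16=240, U→Alpha 9·6=54, V→Alpha 9·22=198, W→Alpha 6·9=54. Service 873; fixed 16; total 889.
No other subset beats 682.

Open Alpha, Bravo and Charlie; minimum total cost 682.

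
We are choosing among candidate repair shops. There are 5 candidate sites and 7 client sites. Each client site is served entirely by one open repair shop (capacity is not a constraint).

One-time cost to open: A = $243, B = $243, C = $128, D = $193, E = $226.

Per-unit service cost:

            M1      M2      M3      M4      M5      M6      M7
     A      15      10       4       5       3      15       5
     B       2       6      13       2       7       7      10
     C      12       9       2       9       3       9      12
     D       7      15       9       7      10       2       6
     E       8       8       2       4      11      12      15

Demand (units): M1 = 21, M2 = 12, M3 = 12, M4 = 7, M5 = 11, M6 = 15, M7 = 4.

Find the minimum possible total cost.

Minimum total cost: 701

For any fixed open set, each client site goes to its cheapest open site; total = fixed + service.
{B, C}: M1→B 2·21=42, M2→B 6·12=72, M3→C 2·12=24, M4→B 2·7=14, M5→C 3·11=33, M6→B 7·15=105, M7→B 10·4=40. Service 330; fixed 371; total 701.
{C, D}: service 415 + fixed 321 = 736
{B}: service 506 + fixed 243 = 749
{A, B, C, D, E}: M1→B 2·21=42, M2→B 6·12=72, M3→C 2·12=24, M4→B 2·7=14, M5→A 3·11=33, M6→D 2·15=30, M7→A 5·4=20. Service 235; fixed 1033; total 1268.
No other subset beats 701.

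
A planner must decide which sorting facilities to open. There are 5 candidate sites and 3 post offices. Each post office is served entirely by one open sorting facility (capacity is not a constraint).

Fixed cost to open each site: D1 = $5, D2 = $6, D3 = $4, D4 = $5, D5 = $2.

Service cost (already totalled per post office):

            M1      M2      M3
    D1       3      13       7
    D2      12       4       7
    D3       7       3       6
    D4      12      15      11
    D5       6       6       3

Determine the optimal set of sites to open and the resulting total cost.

Open D5 only; minimum total cost 17.

For any fixed open set, each post office goes to its cheapest open site; total = fixed + service.
{D5}: M1→D5 6, M2→D5 6, M3→D5 3. Service 15; fixed 2; total 17.
{D3, D5}: M1→D5 6, M2→D3 3, M3→D5 3. Service 12; fixed 6; total 18.
{D1, D5}: M1→D1 3, M2→D5 6, M3→D5 3. Service 12; fixed 7; total 19.
{D1, D2, D3, D4, D5}: service 9 + fixed 22 = 31
No other subset beats 17.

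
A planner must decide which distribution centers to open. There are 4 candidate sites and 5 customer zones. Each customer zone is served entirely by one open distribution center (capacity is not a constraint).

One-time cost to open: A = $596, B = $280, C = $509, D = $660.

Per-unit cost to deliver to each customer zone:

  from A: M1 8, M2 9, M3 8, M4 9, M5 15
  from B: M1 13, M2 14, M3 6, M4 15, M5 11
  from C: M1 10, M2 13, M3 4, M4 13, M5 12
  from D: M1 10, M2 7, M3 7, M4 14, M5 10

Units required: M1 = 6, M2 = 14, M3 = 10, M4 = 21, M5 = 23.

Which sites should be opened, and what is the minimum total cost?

For any fixed open set, each customer zone goes to its cheapest open site; total = fixed + service.
{B}: M1→B 13·6=78, M2→B 14·14=196, M3→B 6·10=60, M4→B 15·21=315, M5→B 11·23=253. Service 902; fixed 280; total 1182.
{C}: service 831 + fixed 509 = 1340
{A}: M1→A 8·6=48, M2→A 9·14=126, M3→A 8·10=80, M4→A 9·21=189, M5→A 15·23=345. Service 788; fixed 596; total 1384.
{A, B, C, D}: service 605 + fixed 2045 = 2650
No other subset beats 1182.

Open B only; minimum total cost 1182.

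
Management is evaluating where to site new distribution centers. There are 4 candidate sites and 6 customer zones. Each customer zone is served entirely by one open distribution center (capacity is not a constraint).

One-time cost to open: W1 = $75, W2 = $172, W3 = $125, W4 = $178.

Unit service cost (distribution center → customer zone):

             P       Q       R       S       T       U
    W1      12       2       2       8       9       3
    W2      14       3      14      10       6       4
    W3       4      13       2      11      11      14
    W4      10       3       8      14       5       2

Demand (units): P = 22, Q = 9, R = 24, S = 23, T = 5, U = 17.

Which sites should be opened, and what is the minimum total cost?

Open W1 and W3; minimum total cost 634.

For any fixed open set, each customer zone goes to its cheapest open site; total = fixed + service.
{W1, W3}: P→W3 4·22=88, Q→W1 2·9=18, R→W1 2·24=48, S→W1 8·23=184, T→W1 9·5=45, U→W1 3·17=51. Service 434; fixed 200; total 634.
{W1}: service 610 + fixed 75 = 685
{W1, W3, W4}: service 397 + fixed 378 = 775
{W1, W2, W3, W4}: P→W3 4·22=88, Q→W1 2·9=18, R→W1 2·24=48, S→W1 8·23=184, T→W4 5·5=25, U→W4 2·17=34. Service 397; fixed 550; total 947.
No other subset beats 634.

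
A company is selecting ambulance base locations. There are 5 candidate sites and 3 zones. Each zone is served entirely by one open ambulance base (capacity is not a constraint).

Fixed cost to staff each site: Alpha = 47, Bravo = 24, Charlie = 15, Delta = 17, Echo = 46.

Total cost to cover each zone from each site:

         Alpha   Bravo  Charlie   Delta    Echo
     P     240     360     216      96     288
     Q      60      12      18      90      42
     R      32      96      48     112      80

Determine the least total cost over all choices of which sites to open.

Minimum total cost: 194

For any fixed open set, each zone goes to its cheapest open site; total = fixed + service.
{Charlie, Delta}: P→Delta 96, Q→Charlie 18, R→Charlie 48. Service 162; fixed 32; total 194.
{Bravo, Charlie, Delta}: P→Delta 96, Q→Bravo 12, R→Charlie 48. Service 156; fixed 56; total 212.
{Alpha, Charlie, Delta}: P→Delta 96, Q→Charlie 18, R→Alpha 32. Service 146; fixed 79; total 225.
{Alpha, Bravo, Charlie, Delta, Echo}: service 140 + fixed 149 = 289
No other subset beats 194.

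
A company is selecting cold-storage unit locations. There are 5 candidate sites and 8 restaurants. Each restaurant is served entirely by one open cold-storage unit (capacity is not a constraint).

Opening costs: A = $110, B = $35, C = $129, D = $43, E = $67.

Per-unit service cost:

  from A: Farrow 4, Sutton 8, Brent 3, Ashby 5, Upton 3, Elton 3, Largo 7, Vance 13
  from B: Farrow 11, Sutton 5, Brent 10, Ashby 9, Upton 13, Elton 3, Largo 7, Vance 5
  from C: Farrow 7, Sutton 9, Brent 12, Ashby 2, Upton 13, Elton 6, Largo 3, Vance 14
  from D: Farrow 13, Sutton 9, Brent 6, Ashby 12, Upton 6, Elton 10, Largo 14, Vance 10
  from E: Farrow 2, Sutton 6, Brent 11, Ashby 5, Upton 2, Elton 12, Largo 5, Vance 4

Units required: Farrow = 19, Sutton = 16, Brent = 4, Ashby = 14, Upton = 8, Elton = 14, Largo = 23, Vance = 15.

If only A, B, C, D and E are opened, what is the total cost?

Total cost: 729

Each restaurant is assigned to its cheapest site among the open ones.
{A, B, C, D, E}: Farrow→E 2·19=38, Sutton→B 5·16=80, Brent→A 3·4=12, Ashby→C 2·14=28, Upton→E 2·8=16, Elton→A 3·14=42, Largo→C 3·23=69, Vance→E 4·15=60. Service 345; fixed 384; total 729.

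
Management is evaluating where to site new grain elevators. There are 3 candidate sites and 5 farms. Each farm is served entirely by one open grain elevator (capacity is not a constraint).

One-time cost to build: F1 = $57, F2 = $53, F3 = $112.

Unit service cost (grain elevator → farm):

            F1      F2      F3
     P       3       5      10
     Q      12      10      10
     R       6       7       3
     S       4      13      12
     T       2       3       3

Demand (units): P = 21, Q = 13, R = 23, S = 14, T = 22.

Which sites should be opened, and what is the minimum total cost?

Open F1 only; minimum total cost 514.

For any fixed open set, each farm goes to its cheapest open site; total = fixed + service.
{F1}: P→F1 3·21=63, Q→F1 12·13=156, R→F1 6·23=138, S→F1 4·14=56, T→F1 2·22=44. Service 457; fixed 57; total 514.
{F1, F3}: P→F1 3·21=63, Q→F3 10·13=130, R→F3 3·23=69, S→F1 4·14=56, T→F1 2·22=44. Service 362; fixed 169; total 531.
{F1, F2}: P→F1 3·21=63, Q→F2 10·13=130, R→F1 6·23=138, S→F1 4·14=56, T→F1 2·22=44. Service 431; fixed 110; total 541.
{F1, F2, F3}: P→F1 3·21=63, Q→F2 10·13=130, R→F3 3·23=69, S→F1 4·14=56, T→F1 2·22=44. Service 362; fixed 222; total 584.
(All 7 nonempty subsets were checked; F1 only is lowest.)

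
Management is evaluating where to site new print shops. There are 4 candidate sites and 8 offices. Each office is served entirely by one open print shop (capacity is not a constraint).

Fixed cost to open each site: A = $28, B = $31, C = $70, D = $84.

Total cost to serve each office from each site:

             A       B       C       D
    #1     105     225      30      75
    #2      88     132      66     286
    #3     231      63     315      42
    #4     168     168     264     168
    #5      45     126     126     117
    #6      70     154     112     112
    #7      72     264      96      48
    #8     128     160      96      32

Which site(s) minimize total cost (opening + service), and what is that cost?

Open A and D; minimum total cost 680.

For any fixed open set, each office goes to its cheapest open site; total = fixed + service.
{A, D}: #1→D 75, #2→A 88, #3→D 42, #4→A 168, #5→A 45, #6→A 70, #7→D 48, #8→D 32. Service 568; fixed 112; total 680.
{A, C, D}: service 501 + fixed 182 = 683
{A, B, D}: service 568 + fixed 143 = 711
{A, B, C, D}: #1→C 30, #2→C 66, #3→D 42, #4→A 168, #5→A 45, #6→A 70, #7→D 48, #8→D 32. Service 501; fixed 213; total 714.
No other subset beats 680.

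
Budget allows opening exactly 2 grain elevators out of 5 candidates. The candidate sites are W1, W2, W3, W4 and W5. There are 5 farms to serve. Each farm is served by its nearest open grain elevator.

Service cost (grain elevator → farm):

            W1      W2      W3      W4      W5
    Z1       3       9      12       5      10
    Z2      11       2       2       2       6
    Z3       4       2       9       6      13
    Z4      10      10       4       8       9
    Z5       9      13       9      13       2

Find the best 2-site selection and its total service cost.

Choose W1 and W3; total service cost 22.

With exactly 2 open, each farm uses its cheapest among the chosen.
{W1, W3}: Z1→W1 3, Z2→W3 2, Z3→W1 4, Z4→W3 4, Z5→W1 9. Service cost 22.
{W4, W5}: service cost 23
{W1, W5}: service cost 24
Among all 10 size-2 choices, {W1, W3} is lowest.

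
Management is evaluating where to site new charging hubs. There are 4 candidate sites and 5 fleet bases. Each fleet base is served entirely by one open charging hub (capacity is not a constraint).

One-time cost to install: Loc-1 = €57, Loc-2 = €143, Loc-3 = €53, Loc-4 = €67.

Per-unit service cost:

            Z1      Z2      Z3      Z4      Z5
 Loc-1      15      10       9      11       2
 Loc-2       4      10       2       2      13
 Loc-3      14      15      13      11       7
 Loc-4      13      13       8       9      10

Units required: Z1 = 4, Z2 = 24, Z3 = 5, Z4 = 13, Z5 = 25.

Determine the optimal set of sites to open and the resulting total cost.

Open Loc-1 and Loc-2; minimum total cost 542.

For any fixed open set, each fleet base goes to its cheapest open site; total = fixed + service.
{Loc-1, Loc-2}: Z1→Loc-2 4·4=16, Z2→Loc-1 10·24=240, Z3→Loc-2 2·5=10, Z4→Loc-2 2·13=26, Z5→Loc-1 2·25=50. Service 342; fixed 200; total 542.
{Loc-1}: service 538 + fixed 57 = 595
{Loc-1, Loc-2, Loc-3}: service 342 + fixed 253 = 595
{Loc-1, Loc-2, Loc-3, Loc-4}: Z1→Loc-2 4·4=16, Z2→Loc-1 10·24=240, Z3→Loc-2 2·5=10, Z4→Loc-2 2·13=26, Z5→Loc-1 2·25=50. Service 342; fixed 320; total 662.
(All 15 nonempty subsets were checked; Loc-1 and Loc-2 is lowest.)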